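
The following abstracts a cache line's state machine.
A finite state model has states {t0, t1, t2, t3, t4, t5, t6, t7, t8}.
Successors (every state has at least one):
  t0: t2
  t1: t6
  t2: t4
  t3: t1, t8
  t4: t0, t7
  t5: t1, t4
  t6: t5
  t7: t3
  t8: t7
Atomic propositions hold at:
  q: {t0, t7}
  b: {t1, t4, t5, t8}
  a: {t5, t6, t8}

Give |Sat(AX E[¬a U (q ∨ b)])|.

8

Sat(¬a) = {t0, t1, t2, t3, t4, t7}
Sat(q ∨ b) = {t0, t1, t4, t5, t7, t8}
E[¬a U (q ∨ b)]: least fixpoint, start Z0 = Sat((q ∨ b)) = {t0, t1, t4, t5, t7, t8}, add states in Sat(¬a) with some successor in Z. Z1 = {t0, t1, t2, t3, t4, t5, t7, t8}; fixed.
Sat(E[¬a U (q ∨ b)]) = {t0, t1, t2, t3, t4, t5, t7, t8}
Sat(AX E[¬a U (q ∨ b)]) = {s : every successor in {t0, t1, t2, t3, t4, t5, t7, t8}} = {t0, t2, t3, t4, t5, t6, t7, t8}
|Sat(AX E[¬a U (q ∨ b)])| = |{t0, t2, t3, t4, t5, t6, t7, t8}| = 8.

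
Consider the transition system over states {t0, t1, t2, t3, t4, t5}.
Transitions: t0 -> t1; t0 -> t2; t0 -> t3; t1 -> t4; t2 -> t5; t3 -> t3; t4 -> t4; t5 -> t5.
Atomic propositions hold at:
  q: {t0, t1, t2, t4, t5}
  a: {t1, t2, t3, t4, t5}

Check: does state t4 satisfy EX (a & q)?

Yes

Sat(a & q) = {t1, t2, t4, t5}
Sat(EX (a & q)) = {s : some successor in {t1, t2, t4, t5}} = {t0, t1, t2, t4, t5}
t4 ∈ Sat(EX (a & q)) = {t0, t1, t2, t4, t5}, so the formula holds at t4.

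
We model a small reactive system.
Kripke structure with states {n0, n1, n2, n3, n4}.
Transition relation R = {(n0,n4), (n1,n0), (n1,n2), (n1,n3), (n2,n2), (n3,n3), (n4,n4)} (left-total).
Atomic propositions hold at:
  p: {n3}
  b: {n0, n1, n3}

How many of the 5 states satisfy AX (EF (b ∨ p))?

1

Sat(b ∨ p) = {n0, n1, n3}
EF (b ∨ p): least fixpoint, start Z0 = {n0, n1, n3}, add states with some successor in Z. Already a fixed point.
Sat(EF (b ∨ p)) = {n0, n1, n3}
Sat(AX (EF (b ∨ p))) = {s : every successor in {n0, n1, n3}} = {n3}
|Sat(AX (EF (b ∨ p)))| = |{n3}| = 1.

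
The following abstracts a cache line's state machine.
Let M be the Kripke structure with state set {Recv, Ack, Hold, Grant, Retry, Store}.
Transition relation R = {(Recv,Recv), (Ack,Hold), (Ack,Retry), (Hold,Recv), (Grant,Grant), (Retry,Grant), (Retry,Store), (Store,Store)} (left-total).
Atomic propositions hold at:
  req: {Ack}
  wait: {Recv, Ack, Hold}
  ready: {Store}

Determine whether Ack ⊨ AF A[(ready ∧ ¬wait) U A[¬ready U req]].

Yes

Sat(¬wait) = {Grant, Retry, Store}
Sat(ready ∧ ¬wait) = {Store}
Sat(¬ready) = {Recv, Ack, Hold, Grant, Retry}
A[¬ready U req]: least fixpoint, start Z0 = Sat(req) = {Ack}, add states in Sat(¬ready) with every successor in Z. Already a fixed point.
Sat(A[¬ready U req]) = {Ack}
A[(ready ∧ ¬wait) U A[¬ready U req]]: least fixpoint, start Z0 = Sat(A[¬ready U req]) = {Ack}, add states in Sat(ready ∧ ¬wait) with every successor in Z. Already a fixed point.
Sat(A[(ready ∧ ¬wait) U A[¬ready U req]]) = {Ack}
AF A[(ready ∧ ¬wait) U A[¬ready U req]]: least fixpoint, start Z0 = {Ack}, add states with every successor in Z. Already a fixed point.
Sat(AF A[(ready ∧ ¬wait) U A[¬ready U req]]) = {Ack}
Ack ∈ Sat(AF A[(ready ∧ ¬wait) U A[¬ready U req]]) = {Ack}, so the formula holds at Ack.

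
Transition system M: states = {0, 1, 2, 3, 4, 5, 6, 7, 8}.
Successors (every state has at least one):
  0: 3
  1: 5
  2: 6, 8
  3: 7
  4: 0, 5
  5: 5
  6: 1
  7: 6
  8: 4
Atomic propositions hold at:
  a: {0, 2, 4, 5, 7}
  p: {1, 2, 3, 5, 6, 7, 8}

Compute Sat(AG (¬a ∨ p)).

{1, 3, 5, 6, 7}

Sat(¬a) = {1, 3, 6, 8}
Sat(¬a ∨ p) = {1, 2, 3, 5, 6, 7, 8}
AG (¬a ∨ p): greatest fixpoint, start Z0 = {1, 2, 3, 5, 6, 7, 8}, keep only states in Sat with every successor in Z. Z1 = {1, 2, 3, 5, 6, 7}; Z2 = {1, 3, 5, 6, 7}; fixed.
Sat(AG (¬a ∨ p)) = {1, 3, 5, 6, 7}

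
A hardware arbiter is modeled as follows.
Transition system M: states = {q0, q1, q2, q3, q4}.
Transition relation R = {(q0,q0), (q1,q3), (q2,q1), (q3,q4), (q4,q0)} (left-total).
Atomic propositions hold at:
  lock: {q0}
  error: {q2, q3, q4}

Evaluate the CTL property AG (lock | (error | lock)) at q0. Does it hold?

Yes

Sat(error | lock) = {q0, q2, q3, q4}
Sat(lock | (error | lock)) = {q0, q2, q3, q4}
AG (lock | (error | lock)): greatest fixpoint, start Z0 = {q0, q2, q3, q4}, keep only states in Sat with every successor in Z. Z1 = {q0, q3, q4}; fixed.
Sat(AG (lock | (error | lock))) = {q0, q3, q4}
q0 ∈ Sat(AG (lock | (error | lock))) = {q0, q3, q4}, so the formula holds at q0.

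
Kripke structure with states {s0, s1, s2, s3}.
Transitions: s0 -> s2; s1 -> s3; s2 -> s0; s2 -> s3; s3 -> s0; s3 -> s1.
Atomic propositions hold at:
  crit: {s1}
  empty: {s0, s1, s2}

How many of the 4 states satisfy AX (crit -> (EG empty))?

3

EG empty: greatest fixpoint, start Z0 = {s0, s1, s2}, keep only states in Sat with some successor in Z. Z1 = {s0, s2}; fixed.
Sat(EG empty) = {s0, s2}
Sat(crit -> (EG empty)) = {s0, s2, s3}
Sat(AX (crit -> (EG empty))) = {s : every successor in {s0, s2, s3}} = {s0, s1, s2}
|Sat(AX (crit -> (EG empty)))| = |{s0, s1, s2}| = 3.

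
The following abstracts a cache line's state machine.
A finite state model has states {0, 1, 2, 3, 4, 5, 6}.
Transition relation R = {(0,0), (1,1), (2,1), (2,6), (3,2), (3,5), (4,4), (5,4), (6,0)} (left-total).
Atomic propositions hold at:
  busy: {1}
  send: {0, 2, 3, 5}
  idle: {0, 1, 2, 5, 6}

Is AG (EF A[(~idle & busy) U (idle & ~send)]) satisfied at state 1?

Yes

Sat(~idle) = {3, 4}
Sat(~idle & busy) = ∅
Sat(~send) = {1, 4, 6}
Sat(idle & ~send) = {1, 6}
A[(~idle & busy) U (idle & ~send)]: least fixpoint, start Z0 = Sat((idle & ~send)) = {1, 6}, add states in Sat(~idle & busy) with every successor in Z. Already a fixed point.
Sat(A[(~idle & busy) U (idle & ~send)]) = {1, 6}
EF A[(~idle & busy) U (idle & ~send)]: least fixpoint, start Z0 = {1, 6}, add states with some successor in Z. Z1 = {1, 2, 6}; Z2 = {1, 2, 3, 6}; fixed.
Sat(EF A[(~idle & busy) U (idle & ~send)]) = {1, 2, 3, 6}
AG (EF A[(~idle & busy) U (idle & ~send)]): greatest fixpoint, start Z0 = {1, 2, 3, 6}, keep only states in Sat with every successor in Z. Z1 = {1, 2}; Z2 = {1}; fixed.
Sat(AG (EF A[(~idle & busy) U (idle & ~send)])) = {1}
1 ∈ Sat(AG (EF A[(~idle & busy) U (idle & ~send)])) = {1}, so the formula holds at 1.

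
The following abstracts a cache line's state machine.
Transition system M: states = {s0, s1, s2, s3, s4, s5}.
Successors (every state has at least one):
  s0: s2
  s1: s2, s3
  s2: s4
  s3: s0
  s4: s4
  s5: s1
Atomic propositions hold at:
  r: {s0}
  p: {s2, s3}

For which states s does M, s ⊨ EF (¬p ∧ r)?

Sat(¬p) = {s0, s1, s4, s5}
Sat(¬p ∧ r) = {s0}
EF (¬p ∧ r): least fixpoint, start Z0 = {s0}, add states with some successor in Z. Z1 = {s0, s3}; Z2 = {s0, s1, s3}; Z3 = {s0, s1, s3, s5}; fixed.
Sat(EF (¬p ∧ r)) = {s0, s1, s3, s5}

{s0, s1, s3, s5}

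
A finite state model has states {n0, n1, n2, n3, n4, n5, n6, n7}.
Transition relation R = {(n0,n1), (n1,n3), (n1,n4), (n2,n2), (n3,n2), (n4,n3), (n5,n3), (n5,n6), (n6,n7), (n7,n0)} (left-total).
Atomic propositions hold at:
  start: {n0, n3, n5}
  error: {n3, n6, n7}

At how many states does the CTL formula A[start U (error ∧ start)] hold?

Sat(error ∧ start) = {n3}
A[start U (error ∧ start)]: least fixpoint, start Z0 = Sat((error ∧ start)) = {n3}, add states in Sat(start) with every successor in Z. Already a fixed point.
Sat(A[start U (error ∧ start)]) = {n3}
|Sat(A[start U (error ∧ start)])| = |{n3}| = 1.

1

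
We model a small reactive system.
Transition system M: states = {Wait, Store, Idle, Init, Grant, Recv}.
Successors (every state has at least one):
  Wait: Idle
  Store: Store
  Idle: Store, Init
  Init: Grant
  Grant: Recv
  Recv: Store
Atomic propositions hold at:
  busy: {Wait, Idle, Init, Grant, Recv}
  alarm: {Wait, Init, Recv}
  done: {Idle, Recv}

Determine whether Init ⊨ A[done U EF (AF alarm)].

AF alarm: least fixpoint, start Z0 = {Wait, Init, Recv}, add states with every successor in Z. Z1 = {Wait, Init, Grant, Recv}; fixed.
Sat(AF alarm) = {Wait, Init, Grant, Recv}
EF (AF alarm): least fixpoint, start Z0 = {Wait, Init, Grant, Recv}, add states with some successor in Z. Z1 = {Wait, Idle, Init, Grant, Recv}; fixed.
Sat(EF (AF alarm)) = {Wait, Idle, Init, Grant, Recv}
A[done U EF (AF alarm)]: least fixpoint, start Z0 = Sat(EF (AF alarm)) = {Wait, Idle, Init, Grant, Recv}, add states in Sat(done) with every successor in Z. Already a fixed point.
Sat(A[done U EF (AF alarm)]) = {Wait, Idle, Init, Grant, Recv}
Init ∈ Sat(A[done U EF (AF alarm)]) = {Wait, Idle, Init, Grant, Recv}, so the formula holds at Init.

Yes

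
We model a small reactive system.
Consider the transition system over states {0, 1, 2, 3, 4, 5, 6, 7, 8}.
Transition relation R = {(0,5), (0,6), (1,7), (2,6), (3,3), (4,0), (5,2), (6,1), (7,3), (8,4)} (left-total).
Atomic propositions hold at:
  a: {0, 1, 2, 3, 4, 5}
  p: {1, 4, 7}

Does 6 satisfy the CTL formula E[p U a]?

E[p U a]: least fixpoint, start Z0 = Sat(a) = {0, 1, 2, 3, 4, 5}, add states in Sat(p) with some successor in Z. Z1 = {0, 1, 2, 3, 4, 5, 7}; fixed.
Sat(E[p U a]) = {0, 1, 2, 3, 4, 5, 7}
6 ∉ Sat(E[p U a]) = {0, 1, 2, 3, 4, 5, 7}, so the formula does not hold at 6.

No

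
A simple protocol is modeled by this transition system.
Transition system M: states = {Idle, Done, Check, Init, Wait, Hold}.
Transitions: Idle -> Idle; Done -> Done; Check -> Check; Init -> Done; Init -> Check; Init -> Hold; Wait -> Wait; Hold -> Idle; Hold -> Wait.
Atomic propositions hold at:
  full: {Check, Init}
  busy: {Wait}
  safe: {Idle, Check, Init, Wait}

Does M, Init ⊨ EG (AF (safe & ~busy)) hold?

Yes

Sat(~busy) = {Idle, Done, Check, Init, Hold}
Sat(safe & ~busy) = {Idle, Check, Init}
AF (safe & ~busy): least fixpoint, start Z0 = {Idle, Check, Init}, add states with every successor in Z. Already a fixed point.
Sat(AF (safe & ~busy)) = {Idle, Check, Init}
EG (AF (safe & ~busy)): greatest fixpoint, start Z0 = {Idle, Check, Init}, keep only states in Sat with some successor in Z. Already a fixed point.
Sat(EG (AF (safe & ~busy))) = {Idle, Check, Init}
Init ∈ Sat(EG (AF (safe & ~busy))) = {Idle, Check, Init}, so the formula holds at Init.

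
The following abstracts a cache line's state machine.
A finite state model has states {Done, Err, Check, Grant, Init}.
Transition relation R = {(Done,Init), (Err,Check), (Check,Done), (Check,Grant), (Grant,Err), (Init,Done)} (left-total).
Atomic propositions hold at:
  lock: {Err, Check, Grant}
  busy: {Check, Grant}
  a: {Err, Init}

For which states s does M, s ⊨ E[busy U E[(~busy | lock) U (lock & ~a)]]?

Sat(~busy) = {Done, Err, Init}
Sat(~busy | lock) = {Done, Err, Check, Grant, Init}
Sat(~a) = {Done, Check, Grant}
Sat(lock & ~a) = {Check, Grant}
E[(~busy | lock) U (lock & ~a)]: least fixpoint, start Z0 = Sat((lock & ~a)) = {Check, Grant}, add states in Sat(~busy | lock) with some successor in Z. Z1 = {Err, Check, Grant}; fixed.
Sat(E[(~busy | lock) U (lock & ~a)]) = {Err, Check, Grant}
E[busy U E[(~busy | lock) U (lock & ~a)]]: least fixpoint, start Z0 = Sat(E[(~busy | lock) U (lock & ~a)]) = {Err, Check, Grant}, add states in Sat(busy) with some successor in Z. Already a fixed point.
Sat(E[busy U E[(~busy | lock) U (lock & ~a)]]) = {Err, Check, Grant}

{Err, Check, Grant}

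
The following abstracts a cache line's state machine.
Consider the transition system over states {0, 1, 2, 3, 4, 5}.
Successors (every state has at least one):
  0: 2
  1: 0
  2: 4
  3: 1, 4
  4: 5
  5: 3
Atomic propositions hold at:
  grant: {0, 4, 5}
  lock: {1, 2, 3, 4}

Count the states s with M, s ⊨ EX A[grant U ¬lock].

Sat(¬lock) = {0, 5}
A[grant U ¬lock]: least fixpoint, start Z0 = Sat(¬lock) = {0, 5}, add states in Sat(grant) with every successor in Z. Z1 = {0, 4, 5}; fixed.
Sat(A[grant U ¬lock]) = {0, 4, 5}
Sat(EX A[grant U ¬lock]) = {s : some successor in {0, 4, 5}} = {1, 2, 3, 4}
|Sat(EX A[grant U ¬lock])| = |{1, 2, 3, 4}| = 4.

4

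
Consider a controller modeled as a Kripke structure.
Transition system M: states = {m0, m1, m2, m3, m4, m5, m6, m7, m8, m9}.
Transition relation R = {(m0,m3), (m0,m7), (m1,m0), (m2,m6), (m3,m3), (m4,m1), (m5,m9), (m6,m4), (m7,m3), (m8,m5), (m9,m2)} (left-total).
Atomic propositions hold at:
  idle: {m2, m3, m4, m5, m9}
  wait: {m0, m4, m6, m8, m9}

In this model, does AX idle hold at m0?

Sat(AX idle) = {s : every successor in {m2, m3, m4, m5, m9}} = {m3, m5, m6, m7, m8, m9}
m0 ∉ Sat(AX idle) = {m3, m5, m6, m7, m8, m9}, so the formula does not hold at m0.

No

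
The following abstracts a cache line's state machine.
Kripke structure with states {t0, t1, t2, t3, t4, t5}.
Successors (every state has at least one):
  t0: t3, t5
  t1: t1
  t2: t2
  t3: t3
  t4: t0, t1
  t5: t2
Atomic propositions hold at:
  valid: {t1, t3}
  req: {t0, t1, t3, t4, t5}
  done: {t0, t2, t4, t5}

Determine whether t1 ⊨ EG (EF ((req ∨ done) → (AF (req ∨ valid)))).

Sat(req ∨ done) = {t0, t1, t2, t3, t4, t5}
Sat(req ∨ valid) = {t0, t1, t3, t4, t5}
AF (req ∨ valid): least fixpoint, start Z0 = {t0, t1, t3, t4, t5}, add states with every successor in Z. Already a fixed point.
Sat(AF (req ∨ valid)) = {t0, t1, t3, t4, t5}
Sat((req ∨ done) → (AF (req ∨ valid))) = {t0, t1, t3, t4, t5}
EF ((req ∨ done) → (AF (req ∨ valid))): least fixpoint, start Z0 = {t0, t1, t3, t4, t5}, add states with some successor in Z. Already a fixed point.
Sat(EF ((req ∨ done) → (AF (req ∨ valid)))) = {t0, t1, t3, t4, t5}
EG (EF ((req ∨ done) → (AF (req ∨ valid)))): greatest fixpoint, start Z0 = {t0, t1, t3, t4, t5}, keep only states in Sat with some successor in Z. Z1 = {t0, t1, t3, t4}; fixed.
Sat(EG (EF ((req ∨ done) → (AF (req ∨ valid))))) = {t0, t1, t3, t4}
t1 ∈ Sat(EG (EF ((req ∨ done) → (AF (req ∨ valid))))) = {t0, t1, t3, t4}, so the formula holds at t1.

Yes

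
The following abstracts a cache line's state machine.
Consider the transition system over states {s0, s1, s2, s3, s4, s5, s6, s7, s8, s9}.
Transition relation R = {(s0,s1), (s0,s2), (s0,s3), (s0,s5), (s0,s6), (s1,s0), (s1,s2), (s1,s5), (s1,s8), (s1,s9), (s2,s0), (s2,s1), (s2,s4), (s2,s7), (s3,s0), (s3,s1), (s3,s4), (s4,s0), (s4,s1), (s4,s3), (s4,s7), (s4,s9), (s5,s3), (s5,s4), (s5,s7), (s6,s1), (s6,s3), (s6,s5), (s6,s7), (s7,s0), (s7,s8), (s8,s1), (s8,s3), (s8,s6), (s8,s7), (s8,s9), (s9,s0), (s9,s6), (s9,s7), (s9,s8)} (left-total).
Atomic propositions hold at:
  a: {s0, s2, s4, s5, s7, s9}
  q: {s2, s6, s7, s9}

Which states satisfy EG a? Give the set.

EG a: greatest fixpoint, start Z0 = {s0, s2, s4, s5, s7, s9}, keep only states in Sat with some successor in Z. Already a fixed point.
Sat(EG a) = {s0, s2, s4, s5, s7, s9}

{s0, s2, s4, s5, s7, s9}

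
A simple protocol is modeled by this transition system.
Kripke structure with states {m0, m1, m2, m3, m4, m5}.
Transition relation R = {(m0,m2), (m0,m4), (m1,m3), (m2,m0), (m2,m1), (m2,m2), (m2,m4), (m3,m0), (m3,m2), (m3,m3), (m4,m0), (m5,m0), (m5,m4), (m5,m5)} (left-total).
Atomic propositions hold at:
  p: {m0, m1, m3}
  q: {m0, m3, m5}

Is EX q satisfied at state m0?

Sat(EX q) = {s : some successor in {m0, m3, m5}} = {m1, m2, m3, m4, m5}
m0 ∉ Sat(EX q) = {m1, m2, m3, m4, m5}, so the formula does not hold at m0.

No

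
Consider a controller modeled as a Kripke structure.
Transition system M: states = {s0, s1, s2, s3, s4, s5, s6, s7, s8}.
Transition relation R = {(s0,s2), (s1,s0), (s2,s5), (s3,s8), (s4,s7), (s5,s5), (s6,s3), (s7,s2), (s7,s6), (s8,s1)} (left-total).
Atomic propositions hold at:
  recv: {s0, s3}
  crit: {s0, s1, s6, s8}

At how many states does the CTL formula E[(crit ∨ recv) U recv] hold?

Sat(crit ∨ recv) = {s0, s1, s3, s6, s8}
E[(crit ∨ recv) U recv]: least fixpoint, start Z0 = Sat(recv) = {s0, s3}, add states in Sat(crit ∨ recv) with some successor in Z. Z1 = {s0, s1, s3, s6}; Z2 = {s0, s1, s3, s6, s8}; fixed.
Sat(E[(crit ∨ recv) U recv]) = {s0, s1, s3, s6, s8}
|Sat(E[(crit ∨ recv) U recv])| = |{s0, s1, s3, s6, s8}| = 5.

5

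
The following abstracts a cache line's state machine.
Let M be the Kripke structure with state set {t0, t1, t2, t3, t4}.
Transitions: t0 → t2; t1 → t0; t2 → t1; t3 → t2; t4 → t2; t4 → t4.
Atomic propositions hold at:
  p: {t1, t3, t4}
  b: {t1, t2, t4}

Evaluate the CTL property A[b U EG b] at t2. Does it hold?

No

EG b: greatest fixpoint, start Z0 = {t1, t2, t4}, keep only states in Sat with some successor in Z. Z1 = {t2, t4}; Z2 = {t4}; fixed.
Sat(EG b) = {t4}
A[b U EG b]: least fixpoint, start Z0 = Sat(EG b) = {t4}, add states in Sat(b) with every successor in Z. Already a fixed point.
Sat(A[b U EG b]) = {t4}
t2 ∉ Sat(A[b U EG b]) = {t4}, so the formula does not hold at t2.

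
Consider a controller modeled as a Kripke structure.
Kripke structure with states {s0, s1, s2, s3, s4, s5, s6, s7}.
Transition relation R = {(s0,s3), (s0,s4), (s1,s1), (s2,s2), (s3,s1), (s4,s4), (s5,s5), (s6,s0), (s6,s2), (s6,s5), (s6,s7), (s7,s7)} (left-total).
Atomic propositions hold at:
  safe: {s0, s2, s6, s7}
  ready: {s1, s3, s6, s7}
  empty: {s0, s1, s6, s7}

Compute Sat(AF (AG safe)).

AG safe: greatest fixpoint, start Z0 = {s0, s2, s6, s7}, keep only states in Sat with every successor in Z. Z1 = {s2, s7}; fixed.
Sat(AG safe) = {s2, s7}
AF (AG safe): least fixpoint, start Z0 = {s2, s7}, add states with every successor in Z. Already a fixed point.
Sat(AF (AG safe)) = {s2, s7}

{s2, s7}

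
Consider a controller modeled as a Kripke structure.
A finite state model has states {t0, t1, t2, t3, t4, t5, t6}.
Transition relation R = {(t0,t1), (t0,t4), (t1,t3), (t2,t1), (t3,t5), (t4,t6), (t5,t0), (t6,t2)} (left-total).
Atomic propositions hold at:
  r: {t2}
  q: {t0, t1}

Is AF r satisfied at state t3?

No

AF r: least fixpoint, start Z0 = {t2}, add states with every successor in Z. Z1 = {t2, t6}; Z2 = {t2, t4, t6}; fixed.
Sat(AF r) = {t2, t4, t6}
t3 ∉ Sat(AF r) = {t2, t4, t6}, so the formula does not hold at t3.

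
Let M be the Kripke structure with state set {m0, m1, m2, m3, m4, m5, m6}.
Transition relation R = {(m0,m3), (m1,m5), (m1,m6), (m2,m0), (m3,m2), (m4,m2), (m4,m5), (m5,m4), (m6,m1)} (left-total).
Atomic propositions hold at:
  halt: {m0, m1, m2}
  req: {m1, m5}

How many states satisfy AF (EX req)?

Sat(EX req) = {s : some successor in {m1, m5}} = {m1, m4, m6}
AF (EX req): least fixpoint, start Z0 = {m1, m4, m6}, add states with every successor in Z. Z1 = {m1, m4, m5, m6}; fixed.
Sat(AF (EX req)) = {m1, m4, m5, m6}
|Sat(AF (EX req))| = |{m1, m4, m5, m6}| = 4.

4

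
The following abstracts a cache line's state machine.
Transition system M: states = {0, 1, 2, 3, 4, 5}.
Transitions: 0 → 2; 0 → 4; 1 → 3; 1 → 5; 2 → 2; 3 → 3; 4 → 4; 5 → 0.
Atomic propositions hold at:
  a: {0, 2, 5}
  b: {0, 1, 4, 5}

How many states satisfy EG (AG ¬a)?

Sat(¬a) = {1, 3, 4}
AG ¬a: greatest fixpoint, start Z0 = {1, 3, 4}, keep only states in Sat with every successor in Z. Z1 = {3, 4}; fixed.
Sat(AG ¬a) = {3, 4}
EG (AG ¬a): greatest fixpoint, start Z0 = {3, 4}, keep only states in Sat with some successor in Z. Already a fixed point.
Sat(EG (AG ¬a)) = {3, 4}
|Sat(EG (AG ¬a))| = |{3, 4}| = 2.

2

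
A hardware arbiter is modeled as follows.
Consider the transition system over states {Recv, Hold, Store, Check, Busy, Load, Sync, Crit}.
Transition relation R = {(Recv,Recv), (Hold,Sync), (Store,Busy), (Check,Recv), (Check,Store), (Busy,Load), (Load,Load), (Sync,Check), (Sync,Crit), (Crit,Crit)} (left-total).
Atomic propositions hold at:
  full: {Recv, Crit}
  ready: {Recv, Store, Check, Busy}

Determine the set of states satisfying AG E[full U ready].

{Recv}

E[full U ready]: least fixpoint, start Z0 = Sat(ready) = {Recv, Store, Check, Busy}, add states in Sat(full) with some successor in Z. Already a fixed point.
Sat(E[full U ready]) = {Recv, Store, Check, Busy}
AG E[full U ready]: greatest fixpoint, start Z0 = {Recv, Store, Check, Busy}, keep only states in Sat with every successor in Z. Z1 = {Recv, Store, Check}; Z2 = {Recv, Check}; Z3 = {Recv}; fixed.
Sat(AG E[full U ready]) = {Recv}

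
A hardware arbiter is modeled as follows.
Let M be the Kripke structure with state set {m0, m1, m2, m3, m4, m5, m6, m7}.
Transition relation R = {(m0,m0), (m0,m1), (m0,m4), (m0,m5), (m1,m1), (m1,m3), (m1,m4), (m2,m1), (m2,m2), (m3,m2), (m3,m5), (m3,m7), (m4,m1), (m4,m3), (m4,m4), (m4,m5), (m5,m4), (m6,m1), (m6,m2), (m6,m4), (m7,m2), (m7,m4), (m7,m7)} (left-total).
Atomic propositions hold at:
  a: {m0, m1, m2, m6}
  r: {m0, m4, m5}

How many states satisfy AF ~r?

Sat(~r) = {m1, m2, m3, m6, m7}
AF ~r: least fixpoint, start Z0 = {m1, m2, m3, m6, m7}, add states with every successor in Z. Already a fixed point.
Sat(AF ~r) = {m1, m2, m3, m6, m7}
|Sat(AF ~r)| = |{m1, m2, m3, m6, m7}| = 5.

5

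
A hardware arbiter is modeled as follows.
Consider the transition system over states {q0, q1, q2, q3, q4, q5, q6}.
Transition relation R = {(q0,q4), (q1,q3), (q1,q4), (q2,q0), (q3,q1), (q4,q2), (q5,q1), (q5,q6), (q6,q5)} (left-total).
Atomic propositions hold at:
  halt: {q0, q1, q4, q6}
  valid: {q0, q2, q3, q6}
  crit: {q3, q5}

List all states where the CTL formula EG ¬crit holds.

Sat(¬crit) = {q0, q1, q2, q4, q6}
EG ¬crit: greatest fixpoint, start Z0 = {q0, q1, q2, q4, q6}, keep only states in Sat with some successor in Z. Z1 = {q0, q1, q2, q4}; fixed.
Sat(EG ¬crit) = {q0, q1, q2, q4}

{q0, q1, q2, q4}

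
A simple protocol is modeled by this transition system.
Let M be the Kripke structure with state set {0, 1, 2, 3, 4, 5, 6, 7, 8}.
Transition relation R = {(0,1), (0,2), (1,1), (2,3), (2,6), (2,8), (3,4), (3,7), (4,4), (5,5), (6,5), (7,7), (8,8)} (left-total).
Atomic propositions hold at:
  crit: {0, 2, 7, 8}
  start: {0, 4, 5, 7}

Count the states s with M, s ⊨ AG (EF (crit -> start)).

Sat(crit -> start) = {0, 1, 3, 4, 5, 6, 7}
EF (crit -> start): least fixpoint, start Z0 = {0, 1, 3, 4, 5, 6, 7}, add states with some successor in Z. Z1 = {0, 1, 2, 3, 4, 5, 6, 7}; fixed.
Sat(EF (crit -> start)) = {0, 1, 2, 3, 4, 5, 6, 7}
AG (EF (crit -> start)): greatest fixpoint, start Z0 = {0, 1, 2, 3, 4, 5, 6, 7}, keep only states in Sat with every successor in Z. Z1 = {0, 1, 3, 4, 5, 6, 7}; Z2 = {1, 3, 4, 5, 6, 7}; fixed.
Sat(AG (EF (crit -> start))) = {1, 3, 4, 5, 6, 7}
|Sat(AG (EF (crit -> start)))| = |{1, 3, 4, 5, 6, 7}| = 6.

6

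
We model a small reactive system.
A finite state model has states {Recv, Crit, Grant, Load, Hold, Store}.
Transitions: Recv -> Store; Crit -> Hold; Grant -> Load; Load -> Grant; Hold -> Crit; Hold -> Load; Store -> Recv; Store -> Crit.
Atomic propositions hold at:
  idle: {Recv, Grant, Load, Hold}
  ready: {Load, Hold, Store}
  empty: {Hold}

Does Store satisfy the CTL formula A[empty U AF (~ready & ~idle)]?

No

Sat(~ready) = {Recv, Crit, Grant}
Sat(~idle) = {Crit, Store}
Sat(~ready & ~idle) = {Crit}
AF (~ready & ~idle): least fixpoint, start Z0 = {Crit}, add states with every successor in Z. Already a fixed point.
Sat(AF (~ready & ~idle)) = {Crit}
A[empty U AF (~ready & ~idle)]: least fixpoint, start Z0 = Sat(AF (~ready & ~idle)) = {Crit}, add states in Sat(empty) with every successor in Z. Already a fixed point.
Sat(A[empty U AF (~ready & ~idle)]) = {Crit}
Store ∉ Sat(A[empty U AF (~ready & ~idle)]) = {Crit}, so the formula does not hold at Store.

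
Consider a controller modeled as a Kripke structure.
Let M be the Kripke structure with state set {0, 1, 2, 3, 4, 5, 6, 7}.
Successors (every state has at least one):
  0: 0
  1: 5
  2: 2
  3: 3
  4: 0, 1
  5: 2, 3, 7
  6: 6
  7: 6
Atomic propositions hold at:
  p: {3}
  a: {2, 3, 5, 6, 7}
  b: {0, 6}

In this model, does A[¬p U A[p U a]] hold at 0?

Sat(¬p) = {0, 1, 2, 4, 5, 6, 7}
A[p U a]: least fixpoint, start Z0 = Sat(a) = {2, 3, 5, 6, 7}, add states in Sat(p) with every successor in Z. Already a fixed point.
Sat(A[p U a]) = {2, 3, 5, 6, 7}
A[¬p U A[p U a]]: least fixpoint, start Z0 = Sat(A[p U a]) = {2, 3, 5, 6, 7}, add states in Sat(¬p) with every successor in Z. Z1 = {1, 2, 3, 5, 6, 7}; fixed.
Sat(A[¬p U A[p U a]]) = {1, 2, 3, 5, 6, 7}
0 ∉ Sat(A[¬p U A[p U a]]) = {1, 2, 3, 5, 6, 7}, so the formula does not hold at 0.

No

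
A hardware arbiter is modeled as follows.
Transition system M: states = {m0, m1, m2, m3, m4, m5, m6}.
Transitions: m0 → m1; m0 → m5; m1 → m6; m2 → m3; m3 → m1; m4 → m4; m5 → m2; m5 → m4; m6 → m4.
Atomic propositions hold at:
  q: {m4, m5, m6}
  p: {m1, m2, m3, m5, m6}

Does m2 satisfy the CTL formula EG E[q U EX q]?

Sat(EX q) = {s : some successor in {m4, m5, m6}} = {m0, m1, m4, m5, m6}
E[q U EX q]: least fixpoint, start Z0 = Sat(EX q) = {m0, m1, m4, m5, m6}, add states in Sat(q) with some successor in Z. Already a fixed point.
Sat(E[q U EX q]) = {m0, m1, m4, m5, m6}
EG E[q U EX q]: greatest fixpoint, start Z0 = {m0, m1, m4, m5, m6}, keep only states in Sat with some successor in Z. Already a fixed point.
Sat(EG E[q U EX q]) = {m0, m1, m4, m5, m6}
m2 ∉ Sat(EG E[q U EX q]) = {m0, m1, m4, m5, m6}, so the formula does not hold at m2.

No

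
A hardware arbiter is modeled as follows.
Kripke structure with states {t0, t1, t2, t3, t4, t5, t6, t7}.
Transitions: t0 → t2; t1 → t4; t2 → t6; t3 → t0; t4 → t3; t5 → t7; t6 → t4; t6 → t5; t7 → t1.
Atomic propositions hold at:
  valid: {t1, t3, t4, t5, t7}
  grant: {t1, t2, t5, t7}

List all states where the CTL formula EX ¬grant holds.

Sat(¬grant) = {t0, t3, t4, t6}
Sat(EX ¬grant) = {s : some successor in {t0, t3, t4, t6}} = {t1, t2, t3, t4, t6}

{t1, t2, t3, t4, t6}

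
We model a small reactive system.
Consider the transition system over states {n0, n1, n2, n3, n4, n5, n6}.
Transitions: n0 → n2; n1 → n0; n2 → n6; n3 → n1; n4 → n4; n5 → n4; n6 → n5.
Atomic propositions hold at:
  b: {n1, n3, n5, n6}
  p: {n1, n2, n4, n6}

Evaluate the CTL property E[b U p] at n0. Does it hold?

No

E[b U p]: least fixpoint, start Z0 = Sat(p) = {n1, n2, n4, n6}, add states in Sat(b) with some successor in Z. Z1 = {n1, n2, n3, n4, n5, n6}; fixed.
Sat(E[b U p]) = {n1, n2, n3, n4, n5, n6}
n0 ∉ Sat(E[b U p]) = {n1, n2, n3, n4, n5, n6}, so the formula does not hold at n0.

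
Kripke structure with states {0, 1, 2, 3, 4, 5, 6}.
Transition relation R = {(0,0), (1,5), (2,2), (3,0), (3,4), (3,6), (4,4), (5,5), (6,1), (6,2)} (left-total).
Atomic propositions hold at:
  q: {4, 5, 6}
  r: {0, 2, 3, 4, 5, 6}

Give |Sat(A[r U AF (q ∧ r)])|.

Sat(q ∧ r) = {4, 5, 6}
AF (q ∧ r): least fixpoint, start Z0 = {4, 5, 6}, add states with every successor in Z. Z1 = {1, 4, 5, 6}; fixed.
Sat(AF (q ∧ r)) = {1, 4, 5, 6}
A[r U AF (q ∧ r)]: least fixpoint, start Z0 = Sat(AF (q ∧ r)) = {1, 4, 5, 6}, add states in Sat(r) with every successor in Z. Already a fixed point.
Sat(A[r U AF (q ∧ r)]) = {1, 4, 5, 6}
|Sat(A[r U AF (q ∧ r)])| = |{1, 4, 5, 6}| = 4.

4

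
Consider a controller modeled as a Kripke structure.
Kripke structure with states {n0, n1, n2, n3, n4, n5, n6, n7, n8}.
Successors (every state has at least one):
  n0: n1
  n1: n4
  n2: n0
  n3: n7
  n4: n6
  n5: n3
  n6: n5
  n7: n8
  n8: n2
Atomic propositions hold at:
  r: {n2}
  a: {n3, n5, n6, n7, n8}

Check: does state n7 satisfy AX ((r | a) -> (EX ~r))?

No

Sat(r | a) = {n2, n3, n5, n6, n7, n8}
Sat(~r) = {n0, n1, n3, n4, n5, n6, n7, n8}
Sat(EX ~r) = {s : some successor in {n0, n1, n3, n4, n5, n6, n7, n8}} = {n0, n1, n2, n3, n4, n5, n6, n7}
Sat((r | a) -> (EX ~r)) = {n0, n1, n2, n3, n4, n5, n6, n7}
Sat(AX ((r | a) -> (EX ~r))) = {s : every successor in {n0, n1, n2, n3, n4, n5, n6, n7}} = {n0, n1, n2, n3, n4, n5, n6, n8}
n7 ∉ Sat(AX ((r | a) -> (EX ~r))) = {n0, n1, n2, n3, n4, n5, n6, n8}, so the formula does not hold at n7.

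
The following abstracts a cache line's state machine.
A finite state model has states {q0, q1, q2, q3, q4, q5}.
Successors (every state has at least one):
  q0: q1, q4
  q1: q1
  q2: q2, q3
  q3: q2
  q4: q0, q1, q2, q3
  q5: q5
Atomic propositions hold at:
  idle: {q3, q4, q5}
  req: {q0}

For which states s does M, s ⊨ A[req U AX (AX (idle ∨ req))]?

Sat(idle ∨ req) = {q0, q3, q4, q5}
Sat(AX (idle ∨ req)) = {s : every successor in {q0, q3, q4, q5}} = {q5}
Sat(AX (AX (idle ∨ req))) = {s : every successor in {q5}} = {q5}
A[req U AX (AX (idle ∨ req))]: least fixpoint, start Z0 = Sat(AX (AX (idle ∨ req))) = {q5}, add states in Sat(req) with every successor in Z. Already a fixed point.
Sat(A[req U AX (AX (idle ∨ req))]) = {q5}

{q5}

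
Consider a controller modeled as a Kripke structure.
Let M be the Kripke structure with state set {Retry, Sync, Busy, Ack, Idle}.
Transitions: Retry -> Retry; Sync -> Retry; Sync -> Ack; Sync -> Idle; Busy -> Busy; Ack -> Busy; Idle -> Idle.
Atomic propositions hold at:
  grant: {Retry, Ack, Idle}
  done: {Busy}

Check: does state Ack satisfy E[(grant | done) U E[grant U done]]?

Sat(grant | done) = {Retry, Busy, Ack, Idle}
E[grant U done]: least fixpoint, start Z0 = Sat(done) = {Busy}, add states in Sat(grant) with some successor in Z. Z1 = {Busy, Ack}; fixed.
Sat(E[grant U done]) = {Busy, Ack}
E[(grant | done) U E[grant U done]]: least fixpoint, start Z0 = Sat(E[grant U done]) = {Busy, Ack}, add states in Sat(grant | done) with some successor in Z. Already a fixed point.
Sat(E[(grant | done) U E[grant U done]]) = {Busy, Ack}
Ack ∈ Sat(E[(grant | done) U E[grant U done]]) = {Busy, Ack}, so the formula holds at Ack.

Yes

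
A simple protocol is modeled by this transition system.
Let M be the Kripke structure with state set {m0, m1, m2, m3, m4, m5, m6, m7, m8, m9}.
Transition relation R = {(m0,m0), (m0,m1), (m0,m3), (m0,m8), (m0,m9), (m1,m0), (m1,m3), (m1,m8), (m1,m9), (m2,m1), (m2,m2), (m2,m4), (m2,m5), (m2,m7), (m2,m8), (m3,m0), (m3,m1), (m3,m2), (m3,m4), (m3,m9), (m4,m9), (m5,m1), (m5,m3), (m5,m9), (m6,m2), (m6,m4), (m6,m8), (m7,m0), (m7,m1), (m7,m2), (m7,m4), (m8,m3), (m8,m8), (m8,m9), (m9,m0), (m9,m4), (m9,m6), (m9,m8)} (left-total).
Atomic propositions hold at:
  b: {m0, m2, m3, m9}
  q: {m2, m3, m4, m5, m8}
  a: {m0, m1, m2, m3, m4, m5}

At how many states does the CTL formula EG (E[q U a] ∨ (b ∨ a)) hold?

E[q U a]: least fixpoint, start Z0 = Sat(a) = {m0, m1, m2, m3, m4, m5}, add states in Sat(q) with some successor in Z. Z1 = {m0, m1, m2, m3, m4, m5, m8}; fixed.
Sat(E[q U a]) = {m0, m1, m2, m3, m4, m5, m8}
Sat(b ∨ a) = {m0, m1, m2, m3, m4, m5, m9}
Sat(E[q U a] ∨ (b ∨ a)) = {m0, m1, m2, m3, m4, m5, m8, m9}
EG (E[q U a] ∨ (b ∨ a)): greatest fixpoint, start Z0 = {m0, m1, m2, m3, m4, m5, m8, m9}, keep only states in Sat with some successor in Z. Already a fixed point.
Sat(EG (E[q U a] ∨ (b ∨ a))) = {m0, m1, m2, m3, m4, m5, m8, m9}
|Sat(EG (E[q U a] ∨ (b ∨ a)))| = |{m0, m1, m2, m3, m4, m5, m8, m9}| = 8.

8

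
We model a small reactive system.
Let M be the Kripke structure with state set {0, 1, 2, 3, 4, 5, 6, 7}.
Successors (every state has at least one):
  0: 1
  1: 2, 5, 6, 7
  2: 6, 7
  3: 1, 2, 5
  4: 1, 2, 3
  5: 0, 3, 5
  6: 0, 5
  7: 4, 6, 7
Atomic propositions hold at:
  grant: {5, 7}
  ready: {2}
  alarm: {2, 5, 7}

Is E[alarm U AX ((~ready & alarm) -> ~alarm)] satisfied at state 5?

Sat(~ready) = {0, 1, 3, 4, 5, 6, 7}
Sat(~ready & alarm) = {5, 7}
Sat(~alarm) = {0, 1, 3, 4, 6}
Sat((~ready & alarm) -> ~alarm) = {0, 1, 2, 3, 4, 6}
Sat(AX ((~ready & alarm) -> ~alarm)) = {s : every successor in {0, 1, 2, 3, 4, 6}} = {0, 4}
E[alarm U AX ((~ready & alarm) -> ~alarm)]: least fixpoint, start Z0 = Sat(AX ((~ready & alarm) -> ~alarm)) = {0, 4}, add states in Sat(alarm) with some successor in Z. Z1 = {0, 4, 5, 7}; Z2 = {0, 2, 4, 5, 7}; fixed.
Sat(E[alarm U AX ((~ready & alarm) -> ~alarm)]) = {0, 2, 4, 5, 7}
5 ∈ Sat(E[alarm U AX ((~ready & alarm) -> ~alarm)]) = {0, 2, 4, 5, 7}, so the formula holds at 5.

Yes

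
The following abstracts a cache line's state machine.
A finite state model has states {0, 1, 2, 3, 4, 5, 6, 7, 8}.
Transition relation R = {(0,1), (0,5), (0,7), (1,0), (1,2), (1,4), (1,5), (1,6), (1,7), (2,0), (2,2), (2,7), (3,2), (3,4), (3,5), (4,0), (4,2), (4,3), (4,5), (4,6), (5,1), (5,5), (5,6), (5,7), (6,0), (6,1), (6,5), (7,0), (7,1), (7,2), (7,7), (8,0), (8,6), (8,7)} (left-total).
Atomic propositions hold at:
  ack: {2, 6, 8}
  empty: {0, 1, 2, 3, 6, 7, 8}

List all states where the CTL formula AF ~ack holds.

Sat(~ack) = {0, 1, 3, 4, 5, 7}
AF ~ack: least fixpoint, start Z0 = {0, 1, 3, 4, 5, 7}, add states with every successor in Z. Z1 = {0, 1, 3, 4, 5, 6, 7}; Z2 = {0, 1, 3, 4, 5, 6, 7, 8}; fixed.
Sat(AF ~ack) = {0, 1, 3, 4, 5, 6, 7, 8}

{0, 1, 3, 4, 5, 6, 7, 8}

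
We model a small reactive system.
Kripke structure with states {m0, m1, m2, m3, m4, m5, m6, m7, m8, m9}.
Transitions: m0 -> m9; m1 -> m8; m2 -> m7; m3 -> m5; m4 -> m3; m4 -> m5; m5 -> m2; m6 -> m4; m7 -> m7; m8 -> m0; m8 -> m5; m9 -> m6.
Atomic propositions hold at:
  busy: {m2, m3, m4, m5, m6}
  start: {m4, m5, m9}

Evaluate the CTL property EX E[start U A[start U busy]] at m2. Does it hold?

A[start U busy]: least fixpoint, start Z0 = Sat(busy) = {m2, m3, m4, m5, m6}, add states in Sat(start) with every successor in Z. Z1 = {m2, m3, m4, m5, m6, m9}; fixed.
Sat(A[start U busy]) = {m2, m3, m4, m5, m6, m9}
E[start U A[start U busy]]: least fixpoint, start Z0 = Sat(A[start U busy]) = {m2, m3, m4, m5, m6, m9}, add states in Sat(start) with some successor in Z. Already a fixed point.
Sat(E[start U A[start U busy]]) = {m2, m3, m4, m5, m6, m9}
Sat(EX E[start U A[start U busy]]) = {s : some successor in {m2, m3, m4, m5, m6, m9}} = {m0, m3, m4, m5, m6, m8, m9}
m2 ∉ Sat(EX E[start U A[start U busy]]) = {m0, m3, m4, m5, m6, m8, m9}, so the formula does not hold at m2.

No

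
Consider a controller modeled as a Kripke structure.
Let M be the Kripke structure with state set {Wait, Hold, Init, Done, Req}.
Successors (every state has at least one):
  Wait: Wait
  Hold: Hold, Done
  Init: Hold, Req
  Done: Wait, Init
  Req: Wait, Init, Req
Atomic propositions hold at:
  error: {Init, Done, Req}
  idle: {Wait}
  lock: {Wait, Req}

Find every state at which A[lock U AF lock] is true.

AF lock: least fixpoint, start Z0 = {Wait, Req}, add states with every successor in Z. Already a fixed point.
Sat(AF lock) = {Wait, Req}
A[lock U AF lock]: least fixpoint, start Z0 = Sat(AF lock) = {Wait, Req}, add states in Sat(lock) with every successor in Z. Already a fixed point.
Sat(A[lock U AF lock]) = {Wait, Req}

{Wait, Req}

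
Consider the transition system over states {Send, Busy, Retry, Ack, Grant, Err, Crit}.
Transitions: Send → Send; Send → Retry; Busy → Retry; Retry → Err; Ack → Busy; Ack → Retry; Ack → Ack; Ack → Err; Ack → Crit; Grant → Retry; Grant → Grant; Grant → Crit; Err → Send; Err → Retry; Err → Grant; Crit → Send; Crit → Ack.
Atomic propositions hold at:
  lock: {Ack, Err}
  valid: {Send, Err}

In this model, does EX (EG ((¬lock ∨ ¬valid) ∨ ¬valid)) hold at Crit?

Sat(¬lock) = {Send, Busy, Retry, Grant, Crit}
Sat(¬valid) = {Busy, Retry, Ack, Grant, Crit}
Sat(¬lock ∨ ¬valid) = {Send, Busy, Retry, Ack, Grant, Crit}
Sat((¬lock ∨ ¬valid) ∨ ¬valid) = {Send, Busy, Retry, Ack, Grant, Crit}
EG ((¬lock ∨ ¬valid) ∨ ¬valid): greatest fixpoint, start Z0 = {Send, Busy, Retry, Ack, Grant, Crit}, keep only states in Sat with some successor in Z. Z1 = {Send, Busy, Ack, Grant, Crit}; Z2 = {Send, Ack, Grant, Crit}; fixed.
Sat(EG ((¬lock ∨ ¬valid) ∨ ¬valid)) = {Send, Ack, Grant, Crit}
Sat(EX (EG ((¬lock ∨ ¬valid) ∨ ¬valid))) = {s : some successor in {Send, Ack, Grant, Crit}} = {Send, Ack, Grant, Err, Crit}
Crit ∈ Sat(EX (EG ((¬lock ∨ ¬valid) ∨ ¬valid))) = {Send, Ack, Grant, Err, Crit}, so the formula holds at Crit.

Yes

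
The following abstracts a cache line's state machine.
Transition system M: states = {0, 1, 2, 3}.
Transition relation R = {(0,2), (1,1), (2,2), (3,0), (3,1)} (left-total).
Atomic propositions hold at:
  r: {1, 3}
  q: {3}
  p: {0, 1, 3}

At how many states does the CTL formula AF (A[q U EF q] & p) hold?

EF q: least fixpoint, start Z0 = {3}, add states with some successor in Z. Already a fixed point.
Sat(EF q) = {3}
A[q U EF q]: least fixpoint, start Z0 = Sat(EF q) = {3}, add states in Sat(q) with every successor in Z. Already a fixed point.
Sat(A[q U EF q]) = {3}
Sat(A[q U EF q] & p) = {3}
AF (A[q U EF q] & p): least fixpoint, start Z0 = {3}, add states with every successor in Z. Already a fixed point.
Sat(AF (A[q U EF q] & p)) = {3}
|Sat(AF (A[q U EF q] & p))| = |{3}| = 1.

1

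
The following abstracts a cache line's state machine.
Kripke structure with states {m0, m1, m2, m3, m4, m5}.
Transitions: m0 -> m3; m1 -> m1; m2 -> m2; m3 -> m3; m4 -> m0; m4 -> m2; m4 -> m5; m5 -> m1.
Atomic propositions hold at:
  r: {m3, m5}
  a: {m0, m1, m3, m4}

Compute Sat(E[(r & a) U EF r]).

Sat(r & a) = {m3}
EF r: least fixpoint, start Z0 = {m3, m5}, add states with some successor in Z. Z1 = {m0, m3, m4, m5}; fixed.
Sat(EF r) = {m0, m3, m4, m5}
E[(r & a) U EF r]: least fixpoint, start Z0 = Sat(EF r) = {m0, m3, m4, m5}, add states in Sat(r & a) with some successor in Z. Already a fixed point.
Sat(E[(r & a) U EF r]) = {m0, m3, m4, m5}

{m0, m3, m4, m5}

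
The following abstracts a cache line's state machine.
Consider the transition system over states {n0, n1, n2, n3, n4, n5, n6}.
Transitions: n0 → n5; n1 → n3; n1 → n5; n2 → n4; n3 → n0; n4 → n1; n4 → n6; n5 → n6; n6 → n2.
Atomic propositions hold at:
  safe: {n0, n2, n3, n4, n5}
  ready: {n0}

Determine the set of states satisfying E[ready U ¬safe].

Sat(¬safe) = {n1, n6}
E[ready U ¬safe]: least fixpoint, start Z0 = Sat(¬safe) = {n1, n6}, add states in Sat(ready) with some successor in Z. Already a fixed point.
Sat(E[ready U ¬safe]) = {n1, n6}

{n1, n6}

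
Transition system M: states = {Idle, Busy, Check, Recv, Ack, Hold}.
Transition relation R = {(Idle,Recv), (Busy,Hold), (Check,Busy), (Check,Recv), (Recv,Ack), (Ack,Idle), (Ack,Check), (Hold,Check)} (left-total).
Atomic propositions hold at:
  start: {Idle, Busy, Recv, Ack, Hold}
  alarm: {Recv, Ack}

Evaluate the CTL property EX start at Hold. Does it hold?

No

Sat(EX start) = {s : some successor in {Idle, Busy, Recv, Ack, Hold}} = {Idle, Busy, Check, Recv, Ack}
Hold ∉ Sat(EX start) = {Idle, Busy, Check, Recv, Ack}, so the formula does not hold at Hold.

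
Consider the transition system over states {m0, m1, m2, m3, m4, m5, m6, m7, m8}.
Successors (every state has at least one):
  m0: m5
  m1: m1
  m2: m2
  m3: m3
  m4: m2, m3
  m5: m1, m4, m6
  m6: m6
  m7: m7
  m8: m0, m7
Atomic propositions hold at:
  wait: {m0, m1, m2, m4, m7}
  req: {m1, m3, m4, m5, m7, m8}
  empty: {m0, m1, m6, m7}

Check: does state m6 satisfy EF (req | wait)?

Sat(req | wait) = {m0, m1, m2, m3, m4, m5, m7, m8}
EF (req | wait): least fixpoint, start Z0 = {m0, m1, m2, m3, m4, m5, m7, m8}, add states with some successor in Z. Already a fixed point.
Sat(EF (req | wait)) = {m0, m1, m2, m3, m4, m5, m7, m8}
m6 ∉ Sat(EF (req | wait)) = {m0, m1, m2, m3, m4, m5, m7, m8}, so the formula does not hold at m6.

No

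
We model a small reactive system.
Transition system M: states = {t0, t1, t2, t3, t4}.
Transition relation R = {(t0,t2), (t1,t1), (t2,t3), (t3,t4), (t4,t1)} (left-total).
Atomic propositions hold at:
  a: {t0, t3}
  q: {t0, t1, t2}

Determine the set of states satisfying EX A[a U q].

A[a U q]: least fixpoint, start Z0 = Sat(q) = {t0, t1, t2}, add states in Sat(a) with every successor in Z. Already a fixed point.
Sat(A[a U q]) = {t0, t1, t2}
Sat(EX A[a U q]) = {s : some successor in {t0, t1, t2}} = {t0, t1, t4}

{t0, t1, t4}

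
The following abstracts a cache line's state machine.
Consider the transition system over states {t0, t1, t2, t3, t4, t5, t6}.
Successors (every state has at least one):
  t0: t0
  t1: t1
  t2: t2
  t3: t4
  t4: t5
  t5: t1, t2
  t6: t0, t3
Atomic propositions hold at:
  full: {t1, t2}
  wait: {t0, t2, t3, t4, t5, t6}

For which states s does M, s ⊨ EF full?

EF full: least fixpoint, start Z0 = {t1, t2}, add states with some successor in Z. Z1 = {t1, t2, t5}; Z2 = {t1, t2, t4, t5}; Z3 = {t1, t2, t3, t4, t5}; Z4 = {t1, t2, t3, t4, t5, t6}; fixed.
Sat(EF full) = {t1, t2, t3, t4, t5, t6}

{t1, t2, t3, t4, t5, t6}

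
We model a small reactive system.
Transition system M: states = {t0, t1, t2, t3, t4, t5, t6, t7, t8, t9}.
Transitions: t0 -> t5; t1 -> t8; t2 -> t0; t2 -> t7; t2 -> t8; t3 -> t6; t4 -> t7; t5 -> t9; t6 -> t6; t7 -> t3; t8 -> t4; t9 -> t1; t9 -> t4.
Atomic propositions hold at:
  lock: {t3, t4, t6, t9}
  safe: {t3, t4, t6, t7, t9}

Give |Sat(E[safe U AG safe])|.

5

AG safe: greatest fixpoint, start Z0 = {t3, t4, t6, t7, t9}, keep only states in Sat with every successor in Z. Z1 = {t3, t4, t6, t7}; fixed.
Sat(AG safe) = {t3, t4, t6, t7}
E[safe U AG safe]: least fixpoint, start Z0 = Sat(AG safe) = {t3, t4, t6, t7}, add states in Sat(safe) with some successor in Z. Z1 = {t3, t4, t6, t7, t9}; fixed.
Sat(E[safe U AG safe]) = {t3, t4, t6, t7, t9}
|Sat(E[safe U AG safe])| = |{t3, t4, t6, t7, t9}| = 5.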